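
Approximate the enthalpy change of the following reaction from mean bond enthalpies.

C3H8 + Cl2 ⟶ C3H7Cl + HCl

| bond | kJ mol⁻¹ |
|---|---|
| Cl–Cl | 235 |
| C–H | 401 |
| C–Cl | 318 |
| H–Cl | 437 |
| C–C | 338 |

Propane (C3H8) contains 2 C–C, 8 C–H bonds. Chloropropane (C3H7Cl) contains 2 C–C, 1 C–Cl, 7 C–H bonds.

Bonds broken (reactants):
  C–C: 2 × 338 = 676
  C–H: 8 × 401 = 3208
  Cl–Cl: 1 × 235 = 235
  Σ(broken) = 4119 kJ
Bonds formed (products):
  C–C: 2 × 338 = 676
  C–Cl: 1 × 318 = 318
  C–H: 7 × 401 = 2807
  H–Cl: 1 × 437 = 437
  Σ(formed) = 4238 kJ
ΔH = Σ(broken) − Σ(formed) = 4119 − 4238 = −119 kJ

ΔH ≈ −119 kJ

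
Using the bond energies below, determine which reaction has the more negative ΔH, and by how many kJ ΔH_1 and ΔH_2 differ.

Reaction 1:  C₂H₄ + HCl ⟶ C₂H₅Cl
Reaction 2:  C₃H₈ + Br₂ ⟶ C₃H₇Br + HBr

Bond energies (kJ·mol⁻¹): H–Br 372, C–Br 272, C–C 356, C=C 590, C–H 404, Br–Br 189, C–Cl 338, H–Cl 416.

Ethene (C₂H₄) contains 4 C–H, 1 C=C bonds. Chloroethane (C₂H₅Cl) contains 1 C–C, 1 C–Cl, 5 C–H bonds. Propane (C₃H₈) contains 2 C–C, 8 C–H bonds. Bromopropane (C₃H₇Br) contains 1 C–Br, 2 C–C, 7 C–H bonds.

Reaction 1:
  Bonds broken (reactants):
    C–H: 4 × 404 = 1616
    C=C: 1 × 590 = 590
    H–Cl: 1 × 416 = 416
    Σ(broken) = 2622 kJ
  Bonds formed (products):
    C–C: 1 × 356 = 356
    C–Cl: 1 × 338 = 338
    C–H: 5 × 404 = 2020
    Σ(formed) = 2714 kJ
  ΔH_1 = 2622 − 2714 = −92 kJ
Reaction 2:
  Bonds broken (reactants):
    Br–Br: 1 × 189 = 189
    C–C: 2 × 356 = 712
    C–H: 8 × 404 = 3232
    Σ(broken) = 4133 kJ
  Bonds formed (products):
    C–Br: 1 × 272 = 272
    C–C: 2 × 356 = 712
    C–H: 7 × 404 = 2828
    H–Br: 1 × 372 = 372
    Σ(formed) = 4184 kJ
  ΔH_2 = 4133 − 4184 = −51 kJ
ΔH_1 − ΔH_2 = −41 kJ, so reaction 1 has the more negative ΔH; |ΔH_1 − ΔH_2| = 41 kJ.

Reaction 1, by 41 kJ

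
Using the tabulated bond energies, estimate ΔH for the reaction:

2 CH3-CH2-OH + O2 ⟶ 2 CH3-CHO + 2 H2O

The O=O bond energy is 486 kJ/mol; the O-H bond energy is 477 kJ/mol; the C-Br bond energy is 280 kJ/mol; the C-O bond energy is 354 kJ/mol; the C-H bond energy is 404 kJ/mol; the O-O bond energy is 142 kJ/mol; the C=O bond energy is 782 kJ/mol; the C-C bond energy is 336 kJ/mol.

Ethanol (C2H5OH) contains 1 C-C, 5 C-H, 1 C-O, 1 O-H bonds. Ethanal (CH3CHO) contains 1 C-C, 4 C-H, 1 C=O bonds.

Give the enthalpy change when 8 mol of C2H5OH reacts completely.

Bonds broken (reactants):
  C-C: 2 × 336 = 672
  C-H: 10 × 404 = 4040
  C-O: 2 × 354 = 708
  O-H: 2 × 477 = 954
  O=O: 1 × 486 = 486
  Σ(broken) = 6860 kJ
Bonds formed (products):
  C-C: 2 × 336 = 672
  C-H: 8 × 404 = 3232
  C=O: 2 × 782 = 1564
  O-H: 4 × 477 = 1908
  Σ(formed) = 7376 kJ
ΔH = Σ(broken) − Σ(formed) = 6860 − 7376 = −516 kJ
For 4× the reaction as written: 4 × (−516) = −2064 kJ

ΔH = −2064 kJ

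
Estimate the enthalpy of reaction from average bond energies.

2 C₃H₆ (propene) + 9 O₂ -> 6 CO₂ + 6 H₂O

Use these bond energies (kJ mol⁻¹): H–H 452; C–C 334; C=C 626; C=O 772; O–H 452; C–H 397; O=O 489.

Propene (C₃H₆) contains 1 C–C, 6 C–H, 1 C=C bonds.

ΔH ≈ −3603 kJ

Bonds broken (reactants):
  C–C: 2 × 334 = 668
  C–H: 12 × 397 = 4764
  C=C: 2 × 626 = 1252
  O=O: 9 × 489 = 4401
  Σ(broken) = 11085 kJ
Bonds formed (products):
  C=O: 12 × 772 = 9264
  O–H: 12 × 452 = 5424
  Σ(formed) = 14688 kJ
ΔH = Σ(broken) − Σ(formed) = 11085 − 14688 = −3603 kJ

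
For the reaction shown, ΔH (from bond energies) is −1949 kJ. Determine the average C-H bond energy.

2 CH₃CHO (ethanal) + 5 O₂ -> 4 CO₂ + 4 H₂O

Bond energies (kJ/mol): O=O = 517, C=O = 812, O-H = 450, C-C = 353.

D(C-H) ≈ 404 kJ/mol

Let D be the C-H bond energy.
Σ(broken) = 2×353 + 8×D + 2×812 + 5×517 = 4915 + 8D
Σ(formed) = 8×812 + 8×450 = 10096
ΔH = Σ(broken) − Σ(formed) = (4915 + 8D) − (10096) = −5181 + 8D
Setting this equal to −1949 kJ gives 8D = 3232, so D = 404 kJ/mol.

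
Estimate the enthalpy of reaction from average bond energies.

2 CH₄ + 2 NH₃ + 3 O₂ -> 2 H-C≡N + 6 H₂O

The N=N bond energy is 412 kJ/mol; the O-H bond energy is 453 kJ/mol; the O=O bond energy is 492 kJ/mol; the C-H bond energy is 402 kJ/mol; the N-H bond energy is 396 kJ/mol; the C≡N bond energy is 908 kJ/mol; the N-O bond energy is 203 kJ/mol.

Bonds broken (reactants):
  C-H: 8 × 402 = 3216
  N-H: 6 × 396 = 2376
  O=O: 3 × 492 = 1476
  Σ(broken) = 7068 kJ
Bonds formed (products):
  C≡N: 2 × 908 = 1816
  C-H: 2 × 402 = 804
  O-H: 12 × 453 = 5436
  Σ(formed) = 8056 kJ
ΔH = Σ(broken) − Σ(formed) = 7068 − 8056 = −988 kJ

ΔH ≈ −988 kJ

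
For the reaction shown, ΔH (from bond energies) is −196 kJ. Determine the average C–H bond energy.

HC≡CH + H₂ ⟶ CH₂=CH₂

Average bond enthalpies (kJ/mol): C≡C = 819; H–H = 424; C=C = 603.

D(C–H) ≈ 418 kJ/mol

Let D be the C–H bond energy.
Σ(broken) = 1×819 + 2×D + 1×424 = 1243 + 2D
Σ(formed) = 4×D + 1×603 = 603 + 4D
ΔH = Σ(broken) − Σ(formed) = (1243 + 2D) − (603 + 4D) = +640 − 2D
Setting this equal to −196 kJ gives 2D = 836, so D = 418 kJ/mol.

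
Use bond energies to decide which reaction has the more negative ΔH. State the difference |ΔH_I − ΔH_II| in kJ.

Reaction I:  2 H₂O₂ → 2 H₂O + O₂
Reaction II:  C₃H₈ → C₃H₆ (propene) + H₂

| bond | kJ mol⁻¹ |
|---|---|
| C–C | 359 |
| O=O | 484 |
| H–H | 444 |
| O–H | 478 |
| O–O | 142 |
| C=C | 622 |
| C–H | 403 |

Reaction I, by 299 kJ

Reaction I:
  Bonds broken (reactants):
    O–H: 4 × 478 = 1912
    O–O: 2 × 142 = 284
    Σ(broken) = 2196 kJ
  Bonds formed (products):
    O–H: 4 × 478 = 1912
    O=O: 1 × 484 = 484
    Σ(formed) = 2396 kJ
  ΔH_I = 2196 − 2396 = −200 kJ
Reaction II:
  Bonds broken (reactants):
    C–C: 2 × 359 = 718
    C–H: 8 × 403 = 3224
    Σ(broken) = 3942 kJ
  Bonds formed (products):
    C–C: 1 × 359 = 359
    C–H: 6 × 403 = 2418
    C=C: 1 × 622 = 622
    H–H: 1 × 444 = 444
    Σ(formed) = 3843 kJ
  ΔH_II = 3942 − 3843 = +99 kJ
ΔH_I − ΔH_II = −299 kJ, so reaction I has the more negative ΔH; |ΔH_I − ΔH_II| = 299 kJ.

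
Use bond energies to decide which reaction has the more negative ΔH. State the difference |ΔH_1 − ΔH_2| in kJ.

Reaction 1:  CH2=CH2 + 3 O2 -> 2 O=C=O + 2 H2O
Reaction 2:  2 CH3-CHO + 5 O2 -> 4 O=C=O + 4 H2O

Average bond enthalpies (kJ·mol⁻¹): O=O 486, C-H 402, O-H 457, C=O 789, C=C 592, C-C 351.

Reaction 1:
  Bonds broken (reactants):
    C-H: 4 × 402 = 1608
    C=C: 1 × 592 = 592
    O=O: 3 × 486 = 1458
    Σ(broken) = 3658 kJ
  Bonds formed (products):
    C=O: 4 × 789 = 3156
    O-H: 4 × 457 = 1828
    Σ(formed) = 4984 kJ
  ΔH_1 = 3658 − 4984 = −1326 kJ
Reaction 2:
  Bonds broken (reactants):
    C-C: 2 × 351 = 702
    C-H: 8 × 402 = 3216
    C=O: 2 × 789 = 1578
    O=O: 5 × 486 = 2430
    Σ(broken) = 7926 kJ
  Bonds formed (products):
    C=O: 8 × 789 = 6312
    O-H: 8 × 457 = 3656
    Σ(formed) = 9968 kJ
  ΔH_2 = 7926 − 9968 = −2042 kJ
ΔH_1 − ΔH_2 = +716 kJ, so reaction 2 has the more negative ΔH; |ΔH_1 − ΔH_2| = 716 kJ.

Reaction 2, by 716 kJ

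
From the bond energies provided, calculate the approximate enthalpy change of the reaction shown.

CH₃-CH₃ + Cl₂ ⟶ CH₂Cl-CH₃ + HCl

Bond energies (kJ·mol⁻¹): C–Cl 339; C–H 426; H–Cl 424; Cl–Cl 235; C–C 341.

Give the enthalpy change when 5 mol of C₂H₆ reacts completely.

Bonds broken (reactants):
  C–C: 1 × 341 = 341
  C–H: 6 × 426 = 2556
  Cl–Cl: 1 × 235 = 235
  Σ(broken) = 3132 kJ
Bonds formed (products):
  C–C: 1 × 341 = 341
  C–Cl: 1 × 339 = 339
  C–H: 5 × 426 = 2130
  H–Cl: 1 × 424 = 424
  Σ(formed) = 3234 kJ
ΔH = Σ(broken) − Σ(formed) = 3132 − 3234 = −102 kJ
For 5× the reaction as written: 5 × (−102) = −510 kJ

ΔH = −510 kJ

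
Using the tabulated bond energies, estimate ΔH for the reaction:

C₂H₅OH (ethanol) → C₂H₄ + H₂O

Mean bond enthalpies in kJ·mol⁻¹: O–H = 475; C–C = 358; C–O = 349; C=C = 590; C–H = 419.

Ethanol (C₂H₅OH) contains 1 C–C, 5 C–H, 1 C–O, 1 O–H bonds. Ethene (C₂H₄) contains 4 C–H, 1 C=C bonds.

Bonds broken (reactants):
  C–C: 1 × 358 = 358
  C–H: 5 × 419 = 2095
  C–O: 1 × 349 = 349
  O–H: 1 × 475 = 475
  Σ(broken) = 3277 kJ
Bonds formed (products):
  C–H: 4 × 419 = 1676
  C=C: 1 × 590 = 590
  O–H: 2 × 475 = 950
  Σ(formed) = 3216 kJ
ΔH = Σ(broken) − Σ(formed) = 3277 − 3216 = +61 kJ

ΔH ≈ +61 kJ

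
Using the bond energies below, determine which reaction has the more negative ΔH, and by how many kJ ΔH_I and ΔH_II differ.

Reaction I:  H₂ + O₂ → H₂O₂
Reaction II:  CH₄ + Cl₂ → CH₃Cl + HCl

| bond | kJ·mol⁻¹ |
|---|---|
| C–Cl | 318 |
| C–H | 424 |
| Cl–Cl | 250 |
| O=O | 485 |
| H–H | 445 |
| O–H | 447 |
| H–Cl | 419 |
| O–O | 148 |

Reaction I, by 49 kJ

Reaction I:
  Bonds broken (reactants):
    H–H: 1 × 445 = 445
    O=O: 1 × 485 = 485
    Σ(broken) = 930 kJ
  Bonds formed (products):
    O–H: 2 × 447 = 894
    O–O: 1 × 148 = 148
    Σ(formed) = 1042 kJ
  ΔH_I = 930 − 1042 = −112 kJ
Reaction II:
  Bonds broken (reactants):
    C–H: 4 × 424 = 1696
    Cl–Cl: 1 × 250 = 250
    Σ(broken) = 1946 kJ
  Bonds formed (products):
    C–Cl: 1 × 318 = 318
    C–H: 3 × 424 = 1272
    H–Cl: 1 × 419 = 419
    Σ(formed) = 2009 kJ
  ΔH_II = 1946 − 2009 = −63 kJ
ΔH_I − ΔH_II = −49 kJ, so reaction I has the more negative ΔH; |ΔH_I − ΔH_II| = 49 kJ.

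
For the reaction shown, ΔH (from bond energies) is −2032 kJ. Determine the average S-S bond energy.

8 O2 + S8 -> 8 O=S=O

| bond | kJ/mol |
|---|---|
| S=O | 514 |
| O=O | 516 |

Let D be the S-S bond energy.
Σ(broken) = 8×516 + 8×D = 4128 + 8D
Σ(formed) = 16×514 = 8224
ΔH = Σ(broken) − Σ(formed) = (4128 + 8D) − (8224) = −4096 + 8D
Setting this equal to −2032 kJ gives 8D = 2064, so D = 258 kJ/mol.

D(S-S) ≈ 258 kJ/mol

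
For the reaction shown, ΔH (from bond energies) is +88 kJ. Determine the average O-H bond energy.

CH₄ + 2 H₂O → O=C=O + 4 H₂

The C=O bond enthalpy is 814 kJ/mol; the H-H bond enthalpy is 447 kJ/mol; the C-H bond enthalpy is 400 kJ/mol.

Let D be the O-H bond energy.
Σ(broken) = 4×400 + 4×D = 1600 + 4D
Σ(formed) = 2×814 + 4×447 = 3416
ΔH = Σ(broken) − Σ(formed) = (1600 + 4D) − (3416) = −1816 + 4D
Setting this equal to +88 kJ gives 4D = 1904, so D = 476 kJ/mol.

D(O-H) ≈ 476 kJ/mol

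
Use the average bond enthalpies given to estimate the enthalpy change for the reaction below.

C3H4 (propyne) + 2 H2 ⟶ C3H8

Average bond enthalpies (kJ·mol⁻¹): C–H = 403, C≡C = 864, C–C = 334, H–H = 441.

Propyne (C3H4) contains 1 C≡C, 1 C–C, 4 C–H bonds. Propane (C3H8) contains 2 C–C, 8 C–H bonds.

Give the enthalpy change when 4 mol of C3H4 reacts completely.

ΔH = −800 kJ

Bonds broken (reactants):
  C≡C: 1 × 864 = 864
  C–C: 1 × 334 = 334
  C–H: 4 × 403 = 1612
  H–H: 2 × 441 = 882
  Σ(broken) = 3692 kJ
Bonds formed (products):
  C–C: 2 × 334 = 668
  C–H: 8 × 403 = 3224
  Σ(formed) = 3892 kJ
ΔH = Σ(broken) − Σ(formed) = 3692 − 3892 = −200 kJ
For 4× the reaction as written: 4 × (−200) = −800 kJ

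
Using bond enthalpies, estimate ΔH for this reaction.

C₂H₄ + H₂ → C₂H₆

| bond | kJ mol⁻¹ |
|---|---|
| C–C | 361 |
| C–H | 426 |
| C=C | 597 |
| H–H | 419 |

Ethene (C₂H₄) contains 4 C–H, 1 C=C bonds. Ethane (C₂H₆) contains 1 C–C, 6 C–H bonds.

ΔH ≈ −197 kJ

Bonds broken (reactants):
  C–H: 4 × 426 = 1704
  C=C: 1 × 597 = 597
  H–H: 1 × 419 = 419
  Σ(broken) = 2720 kJ
Bonds formed (products):
  C–C: 1 × 361 = 361
  C–H: 6 × 426 = 2556
  Σ(formed) = 2917 kJ
ΔH = Σ(broken) − Σ(formed) = 2720 − 2917 = −197 kJ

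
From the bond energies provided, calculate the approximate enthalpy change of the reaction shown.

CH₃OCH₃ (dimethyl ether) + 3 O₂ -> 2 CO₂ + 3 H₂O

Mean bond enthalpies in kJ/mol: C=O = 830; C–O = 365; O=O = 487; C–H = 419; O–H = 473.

Bonds broken (reactants):
  C–H: 6 × 419 = 2514
  C–O: 2 × 365 = 730
  O=O: 3 × 487 = 1461
  Σ(broken) = 4705 kJ
Bonds formed (products):
  C=O: 4 × 830 = 3320
  O–H: 6 × 473 = 2838
  Σ(formed) = 6158 kJ
ΔH = Σ(broken) − Σ(formed) = 4705 − 6158 = −1453 kJ

ΔH ≈ −1453 kJ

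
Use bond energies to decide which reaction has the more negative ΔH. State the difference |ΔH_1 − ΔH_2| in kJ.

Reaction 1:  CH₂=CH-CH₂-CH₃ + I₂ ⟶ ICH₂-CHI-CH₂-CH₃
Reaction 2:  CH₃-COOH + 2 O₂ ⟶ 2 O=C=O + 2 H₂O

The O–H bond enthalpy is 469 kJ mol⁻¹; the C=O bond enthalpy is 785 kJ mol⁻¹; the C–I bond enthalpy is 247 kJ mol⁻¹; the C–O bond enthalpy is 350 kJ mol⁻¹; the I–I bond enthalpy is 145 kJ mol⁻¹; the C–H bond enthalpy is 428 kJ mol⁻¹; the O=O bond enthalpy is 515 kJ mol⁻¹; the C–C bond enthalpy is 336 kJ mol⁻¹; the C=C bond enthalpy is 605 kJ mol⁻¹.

Reaction 1:
  Bonds broken (reactants):
    C–C: 2 × 336 = 672
    C–H: 8 × 428 = 3424
    C=C: 1 × 605 = 605
    I–I: 1 × 145 = 145
    Σ(broken) = 4846 kJ
  Bonds formed (products):
    C–C: 3 × 336 = 1008
    C–H: 8 × 428 = 3424
    C–I: 2 × 247 = 494
    Σ(formed) = 4926 kJ
  ΔH_1 = 4846 − 4926 = −80 kJ
Reaction 2:
  Bonds broken (reactants):
    C–C: 1 × 336 = 336
    C–H: 3 × 428 = 1284
    C–O: 1 × 350 = 350
    C=O: 1 × 785 = 785
    O–H: 1 × 469 = 469
    O=O: 2 × 515 = 1030
    Σ(broken) = 4254 kJ
  Bonds formed (products):
    C=O: 4 × 785 = 3140
    O–H: 4 × 469 = 1876
    Σ(formed) = 5016 kJ
  ΔH_2 = 4254 − 5016 = −762 kJ
ΔH_1 − ΔH_2 = +682 kJ, so reaction 2 has the more negative ΔH; |ΔH_1 − ΔH_2| = 682 kJ.

Reaction 2, by 682 kJ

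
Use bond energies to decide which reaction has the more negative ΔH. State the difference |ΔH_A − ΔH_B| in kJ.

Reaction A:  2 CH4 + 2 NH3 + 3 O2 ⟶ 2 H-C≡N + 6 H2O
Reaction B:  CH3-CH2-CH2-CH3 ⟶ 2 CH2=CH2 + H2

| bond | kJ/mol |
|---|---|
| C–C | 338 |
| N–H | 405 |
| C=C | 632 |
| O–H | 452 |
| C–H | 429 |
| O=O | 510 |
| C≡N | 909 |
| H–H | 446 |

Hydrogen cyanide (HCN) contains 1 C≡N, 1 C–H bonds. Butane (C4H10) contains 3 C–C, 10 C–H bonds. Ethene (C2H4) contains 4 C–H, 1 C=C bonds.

Reaction A:
  Bonds broken (reactants):
    C–H: 8 × 429 = 3432
    N–H: 6 × 405 = 2430
    O=O: 3 × 510 = 1530
    Σ(broken) = 7392 kJ
  Bonds formed (products):
    C≡N: 2 × 909 = 1818
    C–H: 2 × 429 = 858
    O–H: 12 × 452 = 5424
    Σ(formed) = 8100 kJ
  ΔH_A = 7392 − 8100 = −708 kJ
Reaction B:
  Bonds broken (reactants):
    C–C: 3 × 338 = 1014
    C–H: 10 × 429 = 4290
    Σ(broken) = 5304 kJ
  Bonds formed (products):
    C–H: 8 × 429 = 3432
    C=C: 2 × 632 = 1264
    H–H: 1 × 446 = 446
    Σ(formed) = 5142 kJ
  ΔH_B = 5304 − 5142 = +162 kJ
ΔH_A − ΔH_B = −870 kJ, so reaction A has the more negative ΔH; |ΔH_A − ΔH_B| = 870 kJ.

Reaction A, by 870 kJ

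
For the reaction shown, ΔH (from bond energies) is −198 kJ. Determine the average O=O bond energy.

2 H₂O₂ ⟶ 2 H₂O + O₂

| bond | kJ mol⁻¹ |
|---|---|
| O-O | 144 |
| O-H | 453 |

D(O=O) ≈ 486 kJ/mol

Let D be the O=O bond energy.
Σ(broken) = 4×453 + 2×144 = 2100
Σ(formed) = 4×453 + 1×D = 1812 + D
ΔH = Σ(broken) − Σ(formed) = (2100) − (1812 + D) = +288 − D
Setting this equal to −198 kJ gives D = 486 kJ/mol.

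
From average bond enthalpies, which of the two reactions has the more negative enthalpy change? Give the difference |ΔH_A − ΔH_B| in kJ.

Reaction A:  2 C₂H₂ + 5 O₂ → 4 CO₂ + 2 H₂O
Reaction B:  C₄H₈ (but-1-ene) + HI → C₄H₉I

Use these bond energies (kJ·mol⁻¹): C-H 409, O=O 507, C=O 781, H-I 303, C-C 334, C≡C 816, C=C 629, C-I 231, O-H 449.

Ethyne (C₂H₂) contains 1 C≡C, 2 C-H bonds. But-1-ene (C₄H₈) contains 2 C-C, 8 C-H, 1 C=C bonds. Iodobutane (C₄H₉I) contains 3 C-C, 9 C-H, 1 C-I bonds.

Reaction A, by 2199 kJ

Reaction A:
  Bonds broken (reactants):
    C≡C: 2 × 816 = 1632
    C-H: 4 × 409 = 1636
    O=O: 5 × 507 = 2535
    Σ(broken) = 5803 kJ
  Bonds formed (products):
    C=O: 8 × 781 = 6248
    O-H: 4 × 449 = 1796
    Σ(formed) = 8044 kJ
  ΔH_A = 5803 − 8044 = −2241 kJ
Reaction B:
  Bonds broken (reactants):
    C-C: 2 × 334 = 668
    C-H: 8 × 409 = 3272
    C=C: 1 × 629 = 629
    H-I: 1 × 303 = 303
    Σ(broken) = 4872 kJ
  Bonds formed (products):
    C-C: 3 × 334 = 1002
    C-H: 9 × 409 = 3681
    C-I: 1 × 231 = 231
    Σ(formed) = 4914 kJ
  ΔH_B = 4872 − 4914 = −42 kJ
ΔH_A − ΔH_B = −2199 kJ, so reaction A has the more negative ΔH; |ΔH_A − ΔH_B| = 2199 kJ.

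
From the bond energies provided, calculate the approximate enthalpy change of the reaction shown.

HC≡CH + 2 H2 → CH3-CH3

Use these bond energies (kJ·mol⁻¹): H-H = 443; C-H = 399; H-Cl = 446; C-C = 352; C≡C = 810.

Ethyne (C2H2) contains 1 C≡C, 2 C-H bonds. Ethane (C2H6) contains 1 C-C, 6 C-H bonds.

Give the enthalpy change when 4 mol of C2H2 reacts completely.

Bonds broken (reactants):
  C≡C: 1 × 810 = 810
  C-H: 2 × 399 = 798
  H-H: 2 × 443 = 886
  Σ(broken) = 2494 kJ
Bonds formed (products):
  C-C: 1 × 352 = 352
  C-H: 6 × 399 = 2394
  Σ(formed) = 2746 kJ
ΔH = Σ(broken) − Σ(formed) = 2494 − 2746 = −252 kJ
For 4× the reaction as written: 4 × (−252) = −1008 kJ

ΔH = −1008 kJ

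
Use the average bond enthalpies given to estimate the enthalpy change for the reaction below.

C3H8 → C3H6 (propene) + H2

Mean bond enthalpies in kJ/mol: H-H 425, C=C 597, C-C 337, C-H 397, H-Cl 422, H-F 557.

ΔH ≈ +109 kJ

Bonds broken (reactants):
  C-C: 2 × 337 = 674
  C-H: 8 × 397 = 3176
  Σ(broken) = 3850 kJ
Bonds formed (products):
  C-C: 1 × 337 = 337
  C-H: 6 × 397 = 2382
  C=C: 1 × 597 = 597
  H-H: 1 × 425 = 425
  Σ(formed) = 3741 kJ
ΔH = Σ(broken) − Σ(formed) = 3850 − 3741 = +109 kJ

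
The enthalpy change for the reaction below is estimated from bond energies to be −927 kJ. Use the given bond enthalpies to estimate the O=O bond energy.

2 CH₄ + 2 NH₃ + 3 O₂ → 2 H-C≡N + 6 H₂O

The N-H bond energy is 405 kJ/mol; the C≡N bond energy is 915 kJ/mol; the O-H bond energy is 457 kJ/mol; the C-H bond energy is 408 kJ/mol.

D(O=O) ≈ 503 kJ/mol

Let D be the O=O bond energy.
Σ(broken) = 8×408 + 6×405 + 3×D = 5694 + 3D
Σ(formed) = 2×915 + 2×408 + 12×457 = 8130
ΔH = Σ(broken) − Σ(formed) = (5694 + 3D) − (8130) = −2436 + 3D
Setting this equal to −927 kJ gives 3D = 1509, so D = 503 kJ/mol.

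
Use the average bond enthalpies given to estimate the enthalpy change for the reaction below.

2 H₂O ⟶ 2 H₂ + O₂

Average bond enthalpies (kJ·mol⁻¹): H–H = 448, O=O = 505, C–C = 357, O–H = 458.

Bonds broken (reactants):
  O–H: 4 × 458 = 1832
  Σ(broken) = 1832 kJ
Bonds formed (products):
  H–H: 2 × 448 = 896
  O=O: 1 × 505 = 505
  Σ(formed) = 1401 kJ
ΔH = Σ(broken) − Σ(formed) = 1832 − 1401 = +431 kJ

ΔH ≈ +431 kJ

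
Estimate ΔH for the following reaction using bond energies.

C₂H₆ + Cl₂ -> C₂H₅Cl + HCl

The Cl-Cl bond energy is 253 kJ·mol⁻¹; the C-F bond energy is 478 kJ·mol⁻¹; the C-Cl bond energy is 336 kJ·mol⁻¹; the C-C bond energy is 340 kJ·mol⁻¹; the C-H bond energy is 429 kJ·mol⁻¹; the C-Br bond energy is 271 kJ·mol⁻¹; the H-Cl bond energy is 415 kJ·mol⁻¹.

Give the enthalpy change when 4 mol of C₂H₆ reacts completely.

ΔH = −276 kJ

Bonds broken (reactants):
  C-C: 1 × 340 = 340
  C-H: 6 × 429 = 2574
  Cl-Cl: 1 × 253 = 253
  Σ(broken) = 3167 kJ
Bonds formed (products):
  C-C: 1 × 340 = 340
  C-Cl: 1 × 336 = 336
  C-H: 5 × 429 = 2145
  H-Cl: 1 × 415 = 415
  Σ(formed) = 3236 kJ
ΔH = Σ(broken) − Σ(formed) = 3167 − 3236 = −69 kJ
For 4× the reaction as written: 4 × (−69) = −276 kJ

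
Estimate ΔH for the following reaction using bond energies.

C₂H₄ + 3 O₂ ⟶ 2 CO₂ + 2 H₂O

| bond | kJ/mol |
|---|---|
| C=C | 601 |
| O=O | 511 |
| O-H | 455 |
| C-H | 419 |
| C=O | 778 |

Bonds broken (reactants):
  C-H: 4 × 419 = 1676
  C=C: 1 × 601 = 601
  O=O: 3 × 511 = 1533
  Σ(broken) = 3810 kJ
Bonds formed (products):
  C=O: 4 × 778 = 3112
  O-H: 4 × 455 = 1820
  Σ(formed) = 4932 kJ
ΔH = Σ(broken) − Σ(formed) = 3810 − 4932 = −1122 kJ

ΔH ≈ −1122 kJ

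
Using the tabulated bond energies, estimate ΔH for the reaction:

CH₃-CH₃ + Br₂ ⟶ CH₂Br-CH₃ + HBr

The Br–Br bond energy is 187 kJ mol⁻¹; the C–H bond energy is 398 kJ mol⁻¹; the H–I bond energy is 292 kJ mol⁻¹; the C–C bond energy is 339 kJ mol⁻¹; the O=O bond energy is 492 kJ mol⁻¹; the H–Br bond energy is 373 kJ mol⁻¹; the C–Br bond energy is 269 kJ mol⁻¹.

Bonds broken (reactants):
  Br–Br: 1 × 187 = 187
  C–C: 1 × 339 = 339
  C–H: 6 × 398 = 2388
  Σ(broken) = 2914 kJ
Bonds formed (products):
  C–Br: 1 × 269 = 269
  C–C: 1 × 339 = 339
  C–H: 5 × 398 = 1990
  H–Br: 1 × 373 = 373
  Σ(formed) = 2971 kJ
ΔH = Σ(broken) − Σ(formed) = 2914 − 2971 = −57 kJ

ΔH ≈ −57 kJ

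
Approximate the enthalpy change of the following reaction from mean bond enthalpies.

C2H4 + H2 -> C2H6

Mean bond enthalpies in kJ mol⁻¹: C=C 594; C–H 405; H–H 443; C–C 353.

Bonds broken (reactants):
  C–H: 4 × 405 = 1620
  C=C: 1 × 594 = 594
  H–H: 1 × 443 = 443
  Σ(broken) = 2657 kJ
Bonds formed (products):
  C–C: 1 × 353 = 353
  C–H: 6 × 405 = 2430
  Σ(formed) = 2783 kJ
ΔH = Σ(broken) − Σ(formed) = 2657 − 2783 = −126 kJ

ΔH ≈ −126 kJ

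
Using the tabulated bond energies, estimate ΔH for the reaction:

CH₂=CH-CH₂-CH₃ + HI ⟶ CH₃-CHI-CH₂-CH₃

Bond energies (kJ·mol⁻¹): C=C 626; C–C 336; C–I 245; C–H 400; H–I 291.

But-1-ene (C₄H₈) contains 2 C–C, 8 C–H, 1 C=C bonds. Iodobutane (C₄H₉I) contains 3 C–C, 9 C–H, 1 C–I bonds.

ΔH ≈ −64 kJ

Bonds broken (reactants):
  C–C: 2 × 336 = 672
  C–H: 8 × 400 = 3200
  C=C: 1 × 626 = 626
  H–I: 1 × 291 = 291
  Σ(broken) = 4789 kJ
Bonds formed (products):
  C–C: 3 × 336 = 1008
  C–H: 9 × 400 = 3600
  C–I: 1 × 245 = 245
  Σ(formed) = 4853 kJ
ΔH = Σ(broken) − Σ(formed) = 4789 − 4853 = −64 kJ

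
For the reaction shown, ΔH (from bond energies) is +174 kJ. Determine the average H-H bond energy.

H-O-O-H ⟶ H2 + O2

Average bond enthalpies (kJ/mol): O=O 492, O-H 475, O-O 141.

D(H-H) ≈ 425 kJ/mol

Let D be the H-H bond energy.
Σ(broken) = 2×475 + 1×141 = 1091
Σ(formed) = 1×D + 1×492 = 492 + D
ΔH = Σ(broken) − Σ(formed) = (1091) − (492 + D) = +599 − D
Setting this equal to +174 kJ gives D = 425 kJ/mol.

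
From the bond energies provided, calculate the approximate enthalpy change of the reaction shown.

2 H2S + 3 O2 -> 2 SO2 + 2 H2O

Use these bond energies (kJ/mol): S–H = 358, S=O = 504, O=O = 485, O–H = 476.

Bonds broken (reactants):
  O=O: 3 × 485 = 1455
  S–H: 4 × 358 = 1432
  Σ(broken) = 2887 kJ
Bonds formed (products):
  O–H: 4 × 476 = 1904
  S=O: 4 × 504 = 2016
  Σ(formed) = 3920 kJ
ΔH = Σ(broken) − Σ(formed) = 2887 − 3920 = −1033 kJ

ΔH ≈ −1033 kJ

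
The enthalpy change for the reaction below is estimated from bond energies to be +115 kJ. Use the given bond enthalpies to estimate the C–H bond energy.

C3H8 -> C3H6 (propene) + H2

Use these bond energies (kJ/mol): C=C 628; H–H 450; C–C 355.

Let D be the C–H bond energy.
Σ(broken) = 2×355 + 8×D = 710 + 8D
Σ(formed) = 1×355 + 6×D + 1×628 + 1×450 = 1433 + 6D
ΔH = Σ(broken) − Σ(formed) = (710 + 8D) − (1433 + 6D) = −723 + 2D
Setting this equal to +115 kJ gives 2D = 838, so D = 419 kJ/mol.

D(C–H) ≈ 419 kJ/mol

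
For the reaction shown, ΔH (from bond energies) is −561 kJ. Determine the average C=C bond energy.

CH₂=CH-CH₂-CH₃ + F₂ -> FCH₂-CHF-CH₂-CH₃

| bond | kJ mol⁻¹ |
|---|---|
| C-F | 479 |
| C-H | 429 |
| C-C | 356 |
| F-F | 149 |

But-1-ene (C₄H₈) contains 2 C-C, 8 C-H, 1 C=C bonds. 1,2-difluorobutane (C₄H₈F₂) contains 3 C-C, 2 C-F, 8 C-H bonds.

D(C=C) ≈ 604 kJ/mol

Let D be the C=C bond energy.
Σ(broken) = 2×356 + 8×429 + 1×D + 1×149 = 4293 + D
Σ(formed) = 3×356 + 2×479 + 8×429 = 5458
ΔH = Σ(broken) − Σ(formed) = (4293 + D) − (5458) = −1165 + D
Setting this equal to −561 kJ gives D = 604 kJ/mol.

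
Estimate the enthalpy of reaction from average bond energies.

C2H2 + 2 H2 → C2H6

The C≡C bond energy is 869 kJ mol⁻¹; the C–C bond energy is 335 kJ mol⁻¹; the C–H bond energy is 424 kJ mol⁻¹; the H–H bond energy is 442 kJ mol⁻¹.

Bonds broken (reactants):
  C≡C: 1 × 869 = 869
  C–H: 2 × 424 = 848
  H–H: 2 × 442 = 884
  Σ(broken) = 2601 kJ
Bonds formed (products):
  C–C: 1 × 335 = 335
  C–H: 6 × 424 = 2544
  Σ(formed) = 2879 kJ
ΔH = Σ(broken) − Σ(formed) = 2601 − 2879 = −278 kJ

ΔH ≈ −278 kJ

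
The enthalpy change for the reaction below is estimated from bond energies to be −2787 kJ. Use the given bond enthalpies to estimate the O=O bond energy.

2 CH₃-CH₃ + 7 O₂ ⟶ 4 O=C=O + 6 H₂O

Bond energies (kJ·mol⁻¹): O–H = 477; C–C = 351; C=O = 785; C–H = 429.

D(O=O) ≈ 481 kJ/mol

Let D be the O=O bond energy.
Σ(broken) = 2×351 + 12×429 + 7×D = 5850 + 7D
Σ(formed) = 8×785 + 12×477 = 12004
ΔH = Σ(broken) − Σ(formed) = (5850 + 7D) − (12004) = −6154 + 7D
Setting this equal to −2787 kJ gives 7D = 3367, so D = 481 kJ/mol.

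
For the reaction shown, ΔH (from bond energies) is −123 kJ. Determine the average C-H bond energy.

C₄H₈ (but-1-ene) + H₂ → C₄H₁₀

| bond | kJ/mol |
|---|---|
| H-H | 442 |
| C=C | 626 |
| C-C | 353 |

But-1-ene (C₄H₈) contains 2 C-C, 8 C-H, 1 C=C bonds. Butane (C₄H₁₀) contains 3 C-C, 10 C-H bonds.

D(C-H) ≈ 419 kJ/mol

Let D be the C-H bond energy.
Σ(broken) = 2×353 + 8×D + 1×626 + 1×442 = 1774 + 8D
Σ(formed) = 3×353 + 10×D = 1059 + 10D
ΔH = Σ(broken) − Σ(formed) = (1774 + 8D) − (1059 + 10D) = +715 − 2D
Setting this equal to −123 kJ gives 2D = 838, so D = 419 kJ/mol.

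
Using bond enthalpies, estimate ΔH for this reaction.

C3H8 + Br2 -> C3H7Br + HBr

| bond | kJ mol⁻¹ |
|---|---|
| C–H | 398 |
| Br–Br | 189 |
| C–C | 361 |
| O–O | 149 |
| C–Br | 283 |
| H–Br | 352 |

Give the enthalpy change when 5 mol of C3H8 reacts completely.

Bonds broken (reactants):
  Br–Br: 1 × 189 = 189
  C–C: 2 × 361 = 722
  C–H: 8 × 398 = 3184
  Σ(broken) = 4095 kJ
Bonds formed (products):
  C–Br: 1 × 283 = 283
  C–C: 2 × 361 = 722
  C–H: 7 × 398 = 2786
  H–Br: 1 × 352 = 352
  Σ(formed) = 4143 kJ
ΔH = Σ(broken) − Σ(formed) = 4095 − 4143 = −48 kJ
For 5× the reaction as written: 5 × (−48) = −240 kJ

ΔH = −240 kJ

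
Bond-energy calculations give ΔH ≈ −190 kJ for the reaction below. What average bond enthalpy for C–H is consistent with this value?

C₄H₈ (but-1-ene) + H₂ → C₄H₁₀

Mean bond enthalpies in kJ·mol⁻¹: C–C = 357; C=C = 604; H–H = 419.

D(C–H) ≈ 428 kJ/mol

Let D be the C–H bond energy.
Σ(broken) = 2×357 + 8×D + 1×604 + 1×419 = 1737 + 8D
Σ(formed) = 3×357 + 10×D = 1071 + 10D
ΔH = Σ(broken) − Σ(formed) = (1737 + 8D) − (1071 + 10D) = +666 − 2D
Setting this equal to −190 kJ gives 2D = 856, so D = 428 kJ/mol.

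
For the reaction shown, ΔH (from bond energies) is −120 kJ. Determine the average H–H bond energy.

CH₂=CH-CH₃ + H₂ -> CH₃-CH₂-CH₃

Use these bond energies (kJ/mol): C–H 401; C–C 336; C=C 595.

D(H–H) ≈ 423 kJ/mol

Let D be the H–H bond energy.
Σ(broken) = 1×336 + 6×401 + 1×595 + 1×D = 3337 + D
Σ(formed) = 2×336 + 8×401 = 3880
ΔH = Σ(broken) − Σ(formed) = (3337 + D) − (3880) = −543 + D
Setting this equal to −120 kJ gives D = 423 kJ/mol.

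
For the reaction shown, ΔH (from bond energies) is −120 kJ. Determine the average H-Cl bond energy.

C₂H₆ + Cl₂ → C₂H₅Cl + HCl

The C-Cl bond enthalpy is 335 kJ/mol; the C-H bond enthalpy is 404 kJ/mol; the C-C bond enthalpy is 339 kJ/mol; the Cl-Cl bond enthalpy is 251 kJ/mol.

D(H-Cl) ≈ 440 kJ/mol

Let D be the H-Cl bond energy.
Σ(broken) = 1×339 + 6×404 + 1×251 = 3014
Σ(formed) = 1×339 + 1×335 + 5×404 + 1×D = 2694 + D
ΔH = Σ(broken) − Σ(formed) = (3014) − (2694 + D) = +320 − D
Setting this equal to −120 kJ gives D = 440 kJ/mol.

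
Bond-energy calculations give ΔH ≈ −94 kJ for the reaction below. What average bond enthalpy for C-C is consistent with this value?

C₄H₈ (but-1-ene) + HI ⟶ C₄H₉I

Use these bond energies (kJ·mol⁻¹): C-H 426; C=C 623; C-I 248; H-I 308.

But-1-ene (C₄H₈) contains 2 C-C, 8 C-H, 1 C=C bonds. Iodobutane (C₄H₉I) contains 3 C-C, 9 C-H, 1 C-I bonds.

D(C-C) ≈ 351 kJ/mol

Let D be the C-C bond energy.
Σ(broken) = 2×D + 8×426 + 1×623 + 1×308 = 4339 + 2D
Σ(formed) = 3×D + 9×426 + 1×248 = 4082 + 3D
ΔH = Σ(broken) − Σ(formed) = (4339 + 2D) − (4082 + 3D) = +257 − D
Setting this equal to −94 kJ gives D = 351 kJ/mol.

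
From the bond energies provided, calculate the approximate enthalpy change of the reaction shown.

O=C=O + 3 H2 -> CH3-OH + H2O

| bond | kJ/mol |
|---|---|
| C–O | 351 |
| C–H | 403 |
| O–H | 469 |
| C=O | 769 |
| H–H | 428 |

ΔH ≈ −145 kJ

Bonds broken (reactants):
  C=O: 2 × 769 = 1538
  H–H: 3 × 428 = 1284
  Σ(broken) = 2822 kJ
Bonds formed (products):
  C–H: 3 × 403 = 1209
  C–O: 1 × 351 = 351
  O–H: 3 × 469 = 1407
  Σ(formed) = 2967 kJ
ΔH = Σ(broken) − Σ(formed) = 2822 − 2967 = −145 kJ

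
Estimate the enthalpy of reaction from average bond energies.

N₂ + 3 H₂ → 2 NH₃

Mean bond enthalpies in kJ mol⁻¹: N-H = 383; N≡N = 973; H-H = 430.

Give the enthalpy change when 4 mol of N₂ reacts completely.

Bonds broken (reactants):
  H-H: 3 × 430 = 1290
  N≡N: 1 × 973 = 973
  Σ(broken) = 2263 kJ
Bonds formed (products):
  N-H: 6 × 383 = 2298
  Σ(formed) = 2298 kJ
ΔH = Σ(broken) − Σ(formed) = 2263 − 2298 = −35 kJ
For 4× the reaction as written: 4 × (−35) = −140 kJ

ΔH = −140 kJ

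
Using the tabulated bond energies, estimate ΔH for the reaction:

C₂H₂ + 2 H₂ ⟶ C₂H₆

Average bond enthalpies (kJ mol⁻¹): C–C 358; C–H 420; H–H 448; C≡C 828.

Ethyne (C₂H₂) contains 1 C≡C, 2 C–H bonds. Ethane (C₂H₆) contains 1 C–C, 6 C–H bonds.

Bonds broken (reactants):
  C≡C: 1 × 828 = 828
  C–H: 2 × 420 = 840
  H–H: 2 × 448 = 896
  Σ(broken) = 2564 kJ
Bonds formed (products):
  C–C: 1 × 358 = 358
  C–H: 6 × 420 = 2520
  Σ(formed) = 2878 kJ
ΔH = Σ(broken) − Σ(formed) = 2564 − 2878 = −314 kJ

ΔH ≈ −314 kJ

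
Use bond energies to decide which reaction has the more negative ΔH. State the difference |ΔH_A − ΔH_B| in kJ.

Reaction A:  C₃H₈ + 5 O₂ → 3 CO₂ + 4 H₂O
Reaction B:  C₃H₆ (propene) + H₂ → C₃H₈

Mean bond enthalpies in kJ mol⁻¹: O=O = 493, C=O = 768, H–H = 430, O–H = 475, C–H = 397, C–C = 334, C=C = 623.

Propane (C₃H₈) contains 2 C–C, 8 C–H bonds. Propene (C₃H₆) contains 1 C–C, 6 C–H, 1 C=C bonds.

Reaction A, by 2024 kJ

Reaction A:
  Bonds broken (reactants):
    C–C: 2 × 334 = 668
    C–H: 8 × 397 = 3176
    O=O: 5 × 493 = 2465
    Σ(broken) = 6309 kJ
  Bonds formed (products):
    C=O: 6 × 768 = 4608
    O–H: 8 × 475 = 3800
    Σ(formed) = 8408 kJ
  ΔH_A = 6309 − 8408 = −2099 kJ
Reaction B:
  Bonds broken (reactants):
    C–C: 1 × 334 = 334
    C–H: 6 × 397 = 2382
    C=C: 1 × 623 = 623
    H–H: 1 × 430 = 430
    Σ(broken) = 3769 kJ
  Bonds formed (products):
    C–C: 2 × 334 = 668
    C–H: 8 × 397 = 3176
    Σ(formed) = 3844 kJ
  ΔH_B = 3769 − 3844 = −75 kJ
ΔH_A − ΔH_B = −2024 kJ, so reaction A has the more negative ΔH; |ΔH_A − ΔH_B| = 2024 kJ.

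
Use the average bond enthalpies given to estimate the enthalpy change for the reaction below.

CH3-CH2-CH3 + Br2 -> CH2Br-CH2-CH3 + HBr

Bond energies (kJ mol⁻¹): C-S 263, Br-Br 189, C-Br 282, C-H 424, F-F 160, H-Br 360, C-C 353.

Bonds broken (reactants):
  Br-Br: 1 × 189 = 189
  C-C: 2 × 353 = 706
  C-H: 8 × 424 = 3392
  Σ(broken) = 4287 kJ
Bonds formed (products):
  C-Br: 1 × 282 = 282
  C-C: 2 × 353 = 706
  C-H: 7 × 424 = 2968
  H-Br: 1 × 360 = 360
  Σ(formed) = 4316 kJ
ΔH = Σ(broken) − Σ(formed) = 4287 − 4316 = −29 kJ

ΔH ≈ −29 kJ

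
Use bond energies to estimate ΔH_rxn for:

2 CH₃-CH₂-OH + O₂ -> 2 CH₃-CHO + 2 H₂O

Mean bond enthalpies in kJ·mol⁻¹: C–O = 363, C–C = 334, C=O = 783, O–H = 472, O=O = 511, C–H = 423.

Bonds broken (reactants):
  C–C: 2 × 334 = 668
  C–H: 10 × 423 = 4230
  C–O: 2 × 363 = 726
  O–H: 2 × 472 = 944
  O=O: 1 × 511 = 511
  Σ(broken) = 7079 kJ
Bonds formed (products):
  C–C: 2 × 334 = 668
  C–H: 8 × 423 = 3384
  C=O: 2 × 783 = 1566
  O–H: 4 × 472 = 1888
  Σ(formed) = 7506 kJ
ΔH = Σ(broken) − Σ(formed) = 7079 − 7506 = −427 kJ

ΔH ≈ −427 kJ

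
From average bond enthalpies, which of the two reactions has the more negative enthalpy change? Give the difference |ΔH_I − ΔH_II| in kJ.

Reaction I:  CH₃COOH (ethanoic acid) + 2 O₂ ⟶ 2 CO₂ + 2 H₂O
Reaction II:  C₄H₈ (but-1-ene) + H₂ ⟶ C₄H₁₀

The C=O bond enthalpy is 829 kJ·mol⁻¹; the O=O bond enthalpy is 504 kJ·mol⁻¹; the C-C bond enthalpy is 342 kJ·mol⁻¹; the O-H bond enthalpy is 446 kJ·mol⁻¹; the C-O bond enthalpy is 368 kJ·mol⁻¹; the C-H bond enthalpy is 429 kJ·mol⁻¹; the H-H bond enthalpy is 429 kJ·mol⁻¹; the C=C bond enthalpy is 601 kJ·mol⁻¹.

Reaction I, by 650 kJ

Reaction I:
  Bonds broken (reactants):
    C-C: 1 × 342 = 342
    C-H: 3 × 429 = 1287
    C-O: 1 × 368 = 368
    C=O: 1 × 829 = 829
    O-H: 1 × 446 = 446
    O=O: 2 × 504 = 1008
    Σ(broken) = 4280 kJ
  Bonds formed (products):
    C=O: 4 × 829 = 3316
    O-H: 4 × 446 = 1784
    Σ(formed) = 5100 kJ
  ΔH_I = 4280 − 5100 = −820 kJ
Reaction II:
  Bonds broken (reactants):
    C-C: 2 × 342 = 684
    C-H: 8 × 429 = 3432
    C=C: 1 × 601 = 601
    H-H: 1 × 429 = 429
    Σ(broken) = 5146 kJ
  Bonds formed (products):
    C-C: 3 × 342 = 1026
    C-H: 10 × 429 = 4290
    Σ(formed) = 5316 kJ
  ΔH_II = 5146 − 5316 = −170 kJ
ΔH_I − ΔH_II = −650 kJ, so reaction I has the more negative ΔH; |ΔH_I − ΔH_II| = 650 kJ.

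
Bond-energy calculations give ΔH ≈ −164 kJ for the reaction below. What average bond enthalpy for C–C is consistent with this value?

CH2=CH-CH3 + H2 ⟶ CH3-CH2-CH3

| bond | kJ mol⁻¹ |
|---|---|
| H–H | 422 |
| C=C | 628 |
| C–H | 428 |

D(C–C) ≈ 358 kJ/mol

Let D be the C–C bond energy.
Σ(broken) = 1×D + 6×428 + 1×628 + 1×422 = 3618 + D
Σ(formed) = 2×D + 8×428 = 3424 + 2D
ΔH = Σ(broken) − Σ(formed) = (3618 + D) − (3424 + 2D) = +194 − D
Setting this equal to −164 kJ gives D = 358 kJ/mol.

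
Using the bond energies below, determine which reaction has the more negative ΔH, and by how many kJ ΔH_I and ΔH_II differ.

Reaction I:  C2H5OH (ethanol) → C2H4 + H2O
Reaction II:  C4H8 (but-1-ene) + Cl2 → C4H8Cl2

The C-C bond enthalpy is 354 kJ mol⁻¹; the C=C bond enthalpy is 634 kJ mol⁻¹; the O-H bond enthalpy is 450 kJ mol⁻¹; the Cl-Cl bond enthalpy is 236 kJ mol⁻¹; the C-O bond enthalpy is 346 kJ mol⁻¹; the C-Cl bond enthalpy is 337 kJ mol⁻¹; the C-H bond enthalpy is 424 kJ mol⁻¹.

Reaction I:
  Bonds broken (reactants):
    C-C: 1 × 354 = 354
    C-H: 5 × 424 = 2120
    C-O: 1 × 346 = 346
    O-H: 1 × 450 = 450
    Σ(broken) = 3270 kJ
  Bonds formed (products):
    C-H: 4 × 424 = 1696
    C=C: 1 × 634 = 634
    O-H: 2 × 450 = 900
    Σ(formed) = 3230 kJ
  ΔH_I = 3270 − 3230 = +40 kJ
Reaction II:
  Bonds broken (reactants):
    C-C: 2 × 354 = 708
    C-H: 8 × 424 = 3392
    C=C: 1 × 634 = 634
    Cl-Cl: 1 × 236 = 236
    Σ(broken) = 4970 kJ
  Bonds formed (products):
    C-C: 3 × 354 = 1062
    C-Cl: 2 × 337 = 674
    C-H: 8 × 424 = 3392
    Σ(formed) = 5128 kJ
  ΔH_II = 4970 − 5128 = −158 kJ
ΔH_I − ΔH_II = +198 kJ, so reaction II has the more negative ΔH; |ΔH_I − ΔH_II| = 198 kJ.

Reaction II, by 198 kJ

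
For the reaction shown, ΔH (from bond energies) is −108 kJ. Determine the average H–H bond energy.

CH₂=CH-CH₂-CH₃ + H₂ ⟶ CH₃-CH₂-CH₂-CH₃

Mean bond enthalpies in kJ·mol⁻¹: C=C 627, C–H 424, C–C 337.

Let D be the H–H bond energy.
Σ(broken) = 2×337 + 8×424 + 1×627 + 1×D = 4693 + D
Σ(formed) = 3×337 + 10×424 = 5251
ΔH = Σ(broken) − Σ(formed) = (4693 + D) − (5251) = −558 + D
Setting this equal to −108 kJ gives D = 450 kJ/mol.

D(H–H) ≈ 450 kJ/mol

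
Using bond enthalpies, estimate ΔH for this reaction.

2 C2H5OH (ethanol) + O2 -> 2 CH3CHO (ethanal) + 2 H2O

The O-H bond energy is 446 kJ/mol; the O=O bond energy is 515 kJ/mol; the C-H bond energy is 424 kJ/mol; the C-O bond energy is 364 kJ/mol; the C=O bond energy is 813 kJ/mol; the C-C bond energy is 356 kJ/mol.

ΔH ≈ −427 kJ

Bonds broken (reactants):
  C-C: 2 × 356 = 712
  C-H: 10 × 424 = 4240
  C-O: 2 × 364 = 728
  O-H: 2 × 446 = 892
  O=O: 1 × 515 = 515
  Σ(broken) = 7087 kJ
Bonds formed (products):
  C-C: 2 × 356 = 712
  C-H: 8 × 424 = 3392
  C=O: 2 × 813 = 1626
  O-H: 4 × 446 = 1784
  Σ(formed) = 7514 kJ
ΔH = Σ(broken) − Σ(formed) = 7087 − 7514 = −427 kJ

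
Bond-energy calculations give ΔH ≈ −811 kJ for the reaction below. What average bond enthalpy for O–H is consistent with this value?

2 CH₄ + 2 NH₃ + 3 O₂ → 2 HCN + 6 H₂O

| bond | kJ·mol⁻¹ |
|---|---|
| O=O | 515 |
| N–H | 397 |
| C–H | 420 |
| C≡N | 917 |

Let D be the O–H bond energy.
Σ(broken) = 8×420 + 6×397 + 3×515 = 7287
Σ(formed) = 2×917 + 2×420 + 12×D = 2674 + 12D
ΔH = Σ(broken) − Σ(formed) = (7287) − (2674 + 12D) = +4613 − 12D
Setting this equal to −811 kJ gives 12D = 5424, so D = 452 kJ/mol.

D(O–H) ≈ 452 kJ/mol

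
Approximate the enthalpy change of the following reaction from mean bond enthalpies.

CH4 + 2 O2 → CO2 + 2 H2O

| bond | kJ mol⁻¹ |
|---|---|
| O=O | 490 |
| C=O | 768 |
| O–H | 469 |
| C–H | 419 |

Bonds broken (reactants):
  C–H: 4 × 419 = 1676
  O=O: 2 × 490 = 980
  Σ(broken) = 2656 kJ
Bonds formed (products):
  C=O: 2 × 768 = 1536
  O–H: 4 × 469 = 1876
  Σ(formed) = 3412 kJ
ΔH = Σ(broken) − Σ(formed) = 2656 − 3412 = −756 kJ

ΔH ≈ −756 kJ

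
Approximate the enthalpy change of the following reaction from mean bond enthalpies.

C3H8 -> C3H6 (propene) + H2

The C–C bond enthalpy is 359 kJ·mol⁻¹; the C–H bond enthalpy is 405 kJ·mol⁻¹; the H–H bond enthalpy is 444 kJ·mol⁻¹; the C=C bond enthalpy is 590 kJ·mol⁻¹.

ΔH ≈ +135 kJ

Bonds broken (reactants):
  C–C: 2 × 359 = 718
  C–H: 8 × 405 = 3240
  Σ(broken) = 3958 kJ
Bonds formed (products):
  C–C: 1 × 359 = 359
  C–H: 6 × 405 = 2430
  C=C: 1 × 590 = 590
  H–H: 1 × 444 = 444
  Σ(formed) = 3823 kJ
ΔH = Σ(broken) − Σ(formed) = 3958 − 3823 = +135 kJ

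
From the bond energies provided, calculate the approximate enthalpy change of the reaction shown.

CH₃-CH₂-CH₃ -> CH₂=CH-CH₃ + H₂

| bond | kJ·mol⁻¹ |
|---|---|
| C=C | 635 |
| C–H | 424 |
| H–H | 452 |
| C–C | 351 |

ΔH ≈ +112 kJ

Bonds broken (reactants):
  C–C: 2 × 351 = 702
  C–H: 8 × 424 = 3392
  Σ(broken) = 4094 kJ
Bonds formed (products):
  C–C: 1 × 351 = 351
  C–H: 6 × 424 = 2544
  C=C: 1 × 635 = 635
  H–H: 1 × 452 = 452
  Σ(formed) = 3982 kJ
ΔH = Σ(broken) − Σ(formed) = 4094 − 3982 = +112 kJ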